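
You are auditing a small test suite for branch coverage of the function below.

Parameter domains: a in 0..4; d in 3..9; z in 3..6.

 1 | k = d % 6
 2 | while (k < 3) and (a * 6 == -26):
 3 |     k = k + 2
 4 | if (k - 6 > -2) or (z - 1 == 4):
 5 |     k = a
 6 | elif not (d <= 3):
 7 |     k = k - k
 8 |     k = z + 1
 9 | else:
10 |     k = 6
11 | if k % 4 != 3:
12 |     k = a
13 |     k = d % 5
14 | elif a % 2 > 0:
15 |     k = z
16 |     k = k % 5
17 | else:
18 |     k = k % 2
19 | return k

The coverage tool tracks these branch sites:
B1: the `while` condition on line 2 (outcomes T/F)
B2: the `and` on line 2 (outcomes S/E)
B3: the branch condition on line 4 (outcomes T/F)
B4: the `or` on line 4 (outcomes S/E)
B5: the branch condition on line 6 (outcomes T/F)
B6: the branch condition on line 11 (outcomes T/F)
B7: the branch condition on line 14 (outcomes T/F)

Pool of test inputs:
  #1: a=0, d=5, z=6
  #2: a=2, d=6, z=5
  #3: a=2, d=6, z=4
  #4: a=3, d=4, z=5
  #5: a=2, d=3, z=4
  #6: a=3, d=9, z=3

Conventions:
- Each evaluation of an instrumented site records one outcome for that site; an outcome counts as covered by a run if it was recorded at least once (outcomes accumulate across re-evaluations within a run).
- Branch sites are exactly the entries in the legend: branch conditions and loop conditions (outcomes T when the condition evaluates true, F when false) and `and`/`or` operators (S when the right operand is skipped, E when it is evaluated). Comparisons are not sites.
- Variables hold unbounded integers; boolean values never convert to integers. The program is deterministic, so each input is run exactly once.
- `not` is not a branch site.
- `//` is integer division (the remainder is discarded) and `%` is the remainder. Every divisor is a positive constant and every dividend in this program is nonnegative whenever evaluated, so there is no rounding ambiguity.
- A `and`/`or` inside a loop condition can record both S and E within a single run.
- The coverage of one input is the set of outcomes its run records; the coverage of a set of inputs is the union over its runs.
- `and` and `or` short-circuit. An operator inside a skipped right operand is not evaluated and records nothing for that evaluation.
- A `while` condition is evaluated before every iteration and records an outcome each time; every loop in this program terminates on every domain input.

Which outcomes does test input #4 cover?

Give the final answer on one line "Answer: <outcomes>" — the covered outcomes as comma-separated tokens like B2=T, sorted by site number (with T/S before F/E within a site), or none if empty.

Tracing the run of input #4 (a=3, d=4, z=5):
  B2->S, B1->F, B4->E, B3->T, B6->F, B7->T
as a set, this run covers: B1=F, B2=S, B3=T, B4=E, B6=F, B7=T

Answer: B1=F, B2=S, B3=T, B4=E, B6=F, B7=T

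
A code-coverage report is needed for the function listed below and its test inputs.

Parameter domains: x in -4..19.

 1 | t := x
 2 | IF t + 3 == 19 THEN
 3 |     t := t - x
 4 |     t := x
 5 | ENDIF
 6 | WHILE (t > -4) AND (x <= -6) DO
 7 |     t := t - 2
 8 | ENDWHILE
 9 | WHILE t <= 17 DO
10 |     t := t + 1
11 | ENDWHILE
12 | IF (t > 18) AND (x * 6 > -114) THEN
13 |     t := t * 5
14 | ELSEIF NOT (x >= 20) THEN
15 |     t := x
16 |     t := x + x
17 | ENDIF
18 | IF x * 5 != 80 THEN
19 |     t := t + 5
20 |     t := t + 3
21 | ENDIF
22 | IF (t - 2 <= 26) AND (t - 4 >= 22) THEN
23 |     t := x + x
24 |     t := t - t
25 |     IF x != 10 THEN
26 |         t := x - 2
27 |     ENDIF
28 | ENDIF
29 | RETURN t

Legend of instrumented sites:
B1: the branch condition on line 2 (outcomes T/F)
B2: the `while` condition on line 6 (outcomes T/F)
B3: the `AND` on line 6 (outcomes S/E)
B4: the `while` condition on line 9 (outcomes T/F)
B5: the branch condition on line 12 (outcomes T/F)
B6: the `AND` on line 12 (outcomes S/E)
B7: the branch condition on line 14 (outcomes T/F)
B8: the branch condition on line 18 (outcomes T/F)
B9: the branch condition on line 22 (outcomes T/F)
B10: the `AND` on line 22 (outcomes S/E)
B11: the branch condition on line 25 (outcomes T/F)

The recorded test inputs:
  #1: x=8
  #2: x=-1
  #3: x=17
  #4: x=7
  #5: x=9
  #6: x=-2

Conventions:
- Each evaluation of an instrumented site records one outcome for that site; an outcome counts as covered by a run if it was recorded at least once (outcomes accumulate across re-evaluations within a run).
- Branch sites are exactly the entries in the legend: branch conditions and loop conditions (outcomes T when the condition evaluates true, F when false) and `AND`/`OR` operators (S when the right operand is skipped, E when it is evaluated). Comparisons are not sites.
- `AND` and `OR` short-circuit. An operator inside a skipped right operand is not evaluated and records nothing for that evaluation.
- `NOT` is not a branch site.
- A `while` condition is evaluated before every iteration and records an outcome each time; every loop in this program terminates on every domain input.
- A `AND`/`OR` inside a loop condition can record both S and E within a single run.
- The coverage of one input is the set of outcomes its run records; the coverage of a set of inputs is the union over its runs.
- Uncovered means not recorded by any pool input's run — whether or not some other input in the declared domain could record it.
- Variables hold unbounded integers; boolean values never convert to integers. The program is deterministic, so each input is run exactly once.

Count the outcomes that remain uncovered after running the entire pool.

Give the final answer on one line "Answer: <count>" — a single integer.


#1 (x=8) -> B1->F, B3->E, B2->F, B4->T, B4->T, B4->T, B4->T, B4->T, B4->T, B4->T, B4->T, B4->T, B4->T, B4->F, ...; covered: B1=F, B2=F, B3=E, B4=T, B4=F, B5=F, B6=S, B7=T, B8=T, B9=F, B10=E
#2 (x=-1) -> B1->F, B3->E, B2->F, B4->T, B4->T, B4->T, B4->T, B4->T, B4->T, B4->T, B4->T, B4->T, B4->T, B4->T, ...; covered: B1=F, B2=F, B3=E, B4=T, B4=F, B5=F, B6=S, B7=T, B8=T, B9=F, B10=E
#3 (x=17) -> B1->F, B3->E, B2->F, B4->T, B4->F, B6->S, B5->F, B7->T, B8->T, B10->S, B9->F; covered: B1=F, B2=F, B3=E, B4=T, B4=F, B5=F, B6=S, B7=T, B8=T, B9=F, B10=S
#4 (x=7) -> B1->F, B3->E, B2->F, B4->T, B4->T, B4->T, B4->T, B4->T, B4->T, B4->T, B4->T, B4->T, B4->T, B4->T, ...; covered: B1=F, B2=F, B3=E, B4=T, B4=F, B5=F, B6=S, B7=T, B8=T, B9=F, B10=E
#5 (x=9) -> B1->F, B3->E, B2->F, B4->T, B4->T, B4->T, B4->T, B4->T, B4->T, B4->T, B4->T, B4->T, B4->F, B6->S, ...; covered: B1=F, B2=F, B3=E, B4=T, B4=F, B5=F, B6=S, B7=T, B8=T, B9=T, B10=E, B11=T
#6 (x=-2) -> B1->F, B3->E, B2->F, B4->T, B4->T, B4->T, B4->T, B4->T, B4->T, B4->T, B4->T, B4->T, B4->T, B4->T, ...; covered: B1=F, B2=F, B3=E, B4=T, B4=F, B5=F, B6=S, B7=T, B8=T, B9=F, B10=E
union over the pool: B1=F, B2=F, B3=E, B4=T, B4=F, B5=F, B6=S, B7=T, B8=T, B9=T, B9=F, B10=S, B10=E, B11=T
uncovered (8 of 22): B1=T, B2=T, B3=S, B5=T, B6=E, B7=F, B8=F, B11=F
Answer: 8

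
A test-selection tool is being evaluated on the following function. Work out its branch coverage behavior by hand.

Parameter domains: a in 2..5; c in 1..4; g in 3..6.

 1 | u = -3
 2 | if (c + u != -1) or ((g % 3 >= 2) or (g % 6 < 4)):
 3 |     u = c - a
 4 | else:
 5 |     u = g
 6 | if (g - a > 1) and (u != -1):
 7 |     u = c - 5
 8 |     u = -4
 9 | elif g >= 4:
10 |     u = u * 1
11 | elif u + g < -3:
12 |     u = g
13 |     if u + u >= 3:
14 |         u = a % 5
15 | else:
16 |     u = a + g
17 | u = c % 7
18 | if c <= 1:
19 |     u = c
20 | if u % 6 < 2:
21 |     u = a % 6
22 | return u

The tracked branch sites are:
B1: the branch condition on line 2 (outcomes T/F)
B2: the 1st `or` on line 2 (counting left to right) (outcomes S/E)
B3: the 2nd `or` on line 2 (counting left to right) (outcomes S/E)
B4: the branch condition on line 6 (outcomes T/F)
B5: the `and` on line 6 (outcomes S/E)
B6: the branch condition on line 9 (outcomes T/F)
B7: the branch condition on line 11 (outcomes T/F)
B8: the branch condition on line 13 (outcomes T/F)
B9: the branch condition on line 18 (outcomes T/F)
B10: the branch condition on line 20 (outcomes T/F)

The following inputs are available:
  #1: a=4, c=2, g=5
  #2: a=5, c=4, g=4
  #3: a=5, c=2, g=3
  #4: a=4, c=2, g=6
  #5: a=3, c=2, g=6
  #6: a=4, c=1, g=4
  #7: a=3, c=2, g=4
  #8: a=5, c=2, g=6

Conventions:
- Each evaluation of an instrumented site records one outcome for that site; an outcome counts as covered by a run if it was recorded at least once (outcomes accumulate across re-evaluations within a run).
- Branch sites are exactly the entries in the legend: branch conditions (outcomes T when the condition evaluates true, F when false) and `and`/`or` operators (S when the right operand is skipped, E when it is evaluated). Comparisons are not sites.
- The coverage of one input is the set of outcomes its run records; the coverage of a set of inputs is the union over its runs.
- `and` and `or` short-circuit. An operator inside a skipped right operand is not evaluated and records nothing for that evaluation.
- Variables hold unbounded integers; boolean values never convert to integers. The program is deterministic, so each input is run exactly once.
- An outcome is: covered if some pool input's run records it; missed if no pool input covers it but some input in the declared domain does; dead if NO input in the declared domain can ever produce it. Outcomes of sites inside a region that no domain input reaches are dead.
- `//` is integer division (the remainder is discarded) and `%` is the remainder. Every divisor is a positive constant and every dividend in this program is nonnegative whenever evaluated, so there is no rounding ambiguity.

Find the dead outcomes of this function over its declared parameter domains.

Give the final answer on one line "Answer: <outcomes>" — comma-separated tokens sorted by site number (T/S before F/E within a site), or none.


running all 64 domain inputs and tallying outcomes:
  B7=T: never recorded by any domain input -> dead
  B8=T: never recorded by any domain input -> dead
  B8=F: never recorded by any domain input -> dead
  reachable outcomes have witnesses, e.g. B1=T (e.g. a=2, c=1, g=3), B1=F (e.g. a=2, c=2, g=4), B2=S (e.g. a=2, c=1, g=3), B2=E (e.g. a=2, c=2, g=3)
Answer: B7=T, B8=T, B8=F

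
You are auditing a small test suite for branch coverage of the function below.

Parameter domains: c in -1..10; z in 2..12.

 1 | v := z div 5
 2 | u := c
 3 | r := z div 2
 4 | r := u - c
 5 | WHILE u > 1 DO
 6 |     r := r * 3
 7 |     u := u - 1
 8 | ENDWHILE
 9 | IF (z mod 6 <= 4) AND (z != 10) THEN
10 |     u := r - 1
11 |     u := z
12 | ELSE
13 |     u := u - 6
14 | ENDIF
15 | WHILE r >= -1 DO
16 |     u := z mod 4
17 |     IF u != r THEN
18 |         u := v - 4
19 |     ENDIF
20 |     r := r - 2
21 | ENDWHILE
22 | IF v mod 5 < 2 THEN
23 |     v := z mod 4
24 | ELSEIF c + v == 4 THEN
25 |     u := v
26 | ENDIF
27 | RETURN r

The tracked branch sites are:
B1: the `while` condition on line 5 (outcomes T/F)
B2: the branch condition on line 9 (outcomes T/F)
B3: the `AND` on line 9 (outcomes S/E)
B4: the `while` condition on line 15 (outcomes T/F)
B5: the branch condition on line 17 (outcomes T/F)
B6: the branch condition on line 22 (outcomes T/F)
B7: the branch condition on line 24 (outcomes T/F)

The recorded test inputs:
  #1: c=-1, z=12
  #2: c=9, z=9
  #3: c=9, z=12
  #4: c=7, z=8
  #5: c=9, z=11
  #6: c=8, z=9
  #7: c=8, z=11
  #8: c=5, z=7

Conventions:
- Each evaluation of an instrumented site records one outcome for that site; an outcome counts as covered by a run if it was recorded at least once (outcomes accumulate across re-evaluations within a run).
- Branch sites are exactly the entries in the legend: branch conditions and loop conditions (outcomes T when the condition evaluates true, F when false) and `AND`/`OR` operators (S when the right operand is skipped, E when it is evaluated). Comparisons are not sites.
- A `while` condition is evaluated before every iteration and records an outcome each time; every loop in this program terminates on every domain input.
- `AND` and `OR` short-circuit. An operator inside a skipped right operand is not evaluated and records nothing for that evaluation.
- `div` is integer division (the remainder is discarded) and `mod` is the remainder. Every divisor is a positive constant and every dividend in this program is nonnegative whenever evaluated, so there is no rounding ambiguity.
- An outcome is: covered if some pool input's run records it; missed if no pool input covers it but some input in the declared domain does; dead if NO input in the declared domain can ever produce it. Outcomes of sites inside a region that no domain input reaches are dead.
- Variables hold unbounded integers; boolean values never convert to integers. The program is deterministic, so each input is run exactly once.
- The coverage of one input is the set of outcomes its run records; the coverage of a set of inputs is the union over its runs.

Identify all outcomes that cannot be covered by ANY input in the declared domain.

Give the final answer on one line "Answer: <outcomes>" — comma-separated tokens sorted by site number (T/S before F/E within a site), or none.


checking every outcome against all 132 domain inputs:
  reachable outcomes have witnesses, e.g. B1=T (e.g. c=2, z=2), B1=F (e.g. c=-1, z=2), B2=T (e.g. c=-1, z=2), B2=F (e.g. c=-1, z=5)
Answer: none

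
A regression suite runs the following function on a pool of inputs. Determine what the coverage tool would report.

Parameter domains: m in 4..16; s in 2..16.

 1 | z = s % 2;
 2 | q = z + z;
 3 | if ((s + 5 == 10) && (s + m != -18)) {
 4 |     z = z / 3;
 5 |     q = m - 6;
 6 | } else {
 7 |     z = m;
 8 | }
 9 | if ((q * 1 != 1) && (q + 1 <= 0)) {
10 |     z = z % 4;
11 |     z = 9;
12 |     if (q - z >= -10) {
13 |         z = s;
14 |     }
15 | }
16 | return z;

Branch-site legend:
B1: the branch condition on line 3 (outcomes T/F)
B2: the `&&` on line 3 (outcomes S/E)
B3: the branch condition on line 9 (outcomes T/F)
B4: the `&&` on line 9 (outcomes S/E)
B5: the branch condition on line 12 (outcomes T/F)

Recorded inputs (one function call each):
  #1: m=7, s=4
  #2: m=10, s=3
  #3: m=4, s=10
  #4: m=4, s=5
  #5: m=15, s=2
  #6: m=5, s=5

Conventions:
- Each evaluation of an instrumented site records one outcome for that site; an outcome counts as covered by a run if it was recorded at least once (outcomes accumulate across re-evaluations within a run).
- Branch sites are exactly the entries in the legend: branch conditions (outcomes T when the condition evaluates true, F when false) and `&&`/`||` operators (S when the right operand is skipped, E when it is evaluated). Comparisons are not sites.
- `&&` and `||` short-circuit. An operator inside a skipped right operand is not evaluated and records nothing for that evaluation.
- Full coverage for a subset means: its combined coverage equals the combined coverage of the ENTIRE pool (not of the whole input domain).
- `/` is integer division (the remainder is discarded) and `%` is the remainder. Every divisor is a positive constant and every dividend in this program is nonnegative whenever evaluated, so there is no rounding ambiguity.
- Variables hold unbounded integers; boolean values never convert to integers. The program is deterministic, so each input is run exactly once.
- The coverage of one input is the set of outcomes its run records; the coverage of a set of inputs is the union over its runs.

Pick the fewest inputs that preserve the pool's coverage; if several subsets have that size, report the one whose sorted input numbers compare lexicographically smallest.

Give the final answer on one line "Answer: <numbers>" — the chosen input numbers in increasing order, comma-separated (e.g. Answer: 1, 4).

run #1 (m=7, s=4) records B1=F, B2=S, B3=F, B4=E
run #2 (m=10, s=3) records B1=F, B2=S, B3=F, B4=E
run #3 (m=4, s=10) records B1=F, B2=S, B3=F, B4=E
run #4 (m=4, s=5) records B1=T, B2=E, B3=T, B4=E, B5=F
run #5 (m=15, s=2) records B1=F, B2=S, B3=F, B4=E
run #6 (m=5, s=5) records B1=T, B2=E, B3=T, B4=E, B5=T
pool-wide coverage (9 outcomes): B1=T, B1=F, B2=S, B2=E, B3=T, B3=F, B4=E, B5=T, B5=F
size 1 is not enough: best union over all size-1 subsets is 5/9
size 2 is not enough: best union over all size-2 subsets is 8/9
inputs {1, 4, 6} (size 3) cover everything; no size-3 subset with a lexicographically smaller index list covers all 9

Answer: 1, 4, 6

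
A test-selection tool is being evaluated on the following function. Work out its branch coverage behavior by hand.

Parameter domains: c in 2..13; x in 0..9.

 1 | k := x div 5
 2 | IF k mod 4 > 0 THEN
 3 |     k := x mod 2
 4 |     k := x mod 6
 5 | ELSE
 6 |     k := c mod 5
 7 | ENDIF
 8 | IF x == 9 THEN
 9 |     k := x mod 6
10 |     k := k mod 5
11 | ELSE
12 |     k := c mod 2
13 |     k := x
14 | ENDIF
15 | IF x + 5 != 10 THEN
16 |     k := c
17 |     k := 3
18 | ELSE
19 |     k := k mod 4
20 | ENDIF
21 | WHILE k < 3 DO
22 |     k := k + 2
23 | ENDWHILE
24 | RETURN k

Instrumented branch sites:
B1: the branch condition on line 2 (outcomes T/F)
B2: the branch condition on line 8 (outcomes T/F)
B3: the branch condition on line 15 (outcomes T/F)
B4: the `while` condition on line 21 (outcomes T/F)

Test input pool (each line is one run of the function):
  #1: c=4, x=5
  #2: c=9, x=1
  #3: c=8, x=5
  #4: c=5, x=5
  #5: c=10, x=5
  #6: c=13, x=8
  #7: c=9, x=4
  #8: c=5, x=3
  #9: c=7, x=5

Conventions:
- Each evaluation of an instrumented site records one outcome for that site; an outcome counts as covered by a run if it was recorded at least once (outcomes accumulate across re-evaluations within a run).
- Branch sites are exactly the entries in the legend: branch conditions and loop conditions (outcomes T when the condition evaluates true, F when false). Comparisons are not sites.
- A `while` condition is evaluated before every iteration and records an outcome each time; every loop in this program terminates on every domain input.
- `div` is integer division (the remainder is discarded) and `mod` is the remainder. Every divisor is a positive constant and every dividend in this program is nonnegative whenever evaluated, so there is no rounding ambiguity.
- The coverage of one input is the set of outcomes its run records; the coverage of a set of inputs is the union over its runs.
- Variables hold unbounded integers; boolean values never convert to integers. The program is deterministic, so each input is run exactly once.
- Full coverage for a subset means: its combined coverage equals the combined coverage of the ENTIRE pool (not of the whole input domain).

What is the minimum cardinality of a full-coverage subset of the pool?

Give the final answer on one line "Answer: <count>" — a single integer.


test 1 (c=4, x=5) fires B1->T, B2->F, B3->F, B4->T, B4->F; hits B1=T, B2=F, B3=F, B4=T, B4=F
test 2 (c=9, x=1) fires B1->F, B2->F, B3->T, B4->F; hits B1=F, B2=F, B3=T, B4=F
test 3 (c=8, x=5) fires B1->T, B2->F, B3->F, B4->T, B4->F; hits B1=T, B2=F, B3=F, B4=T, B4=F
test 4 (c=5, x=5) fires B1->T, B2->F, B3->F, B4->T, B4->F; hits B1=T, B2=F, B3=F, B4=T, B4=F
test 5 (c=10, x=5) fires B1->T, B2->F, B3->F, B4->T, B4->F; hits B1=T, B2=F, B3=F, B4=T, B4=F
test 6 (c=13, x=8) fires B1->T, B2->F, B3->T, B4->F; hits B1=T, B2=F, B3=T, B4=F
test 7 (c=9, x=4) fires B1->F, B2->F, B3->T, B4->F; hits B1=F, B2=F, B3=T, B4=F
test 8 (c=5, x=3) fires B1->F, B2->F, B3->T, B4->F; hits B1=F, B2=F, B3=T, B4=F
test 9 (c=7, x=5) fires B1->T, B2->F, B3->F, B4->T, B4->F; hits B1=T, B2=F, B3=F, B4=T, B4=F
union over all inputs: B1=T, B1=F, B2=F, B3=T, B3=F, B4=T, B4=F (7 outcomes)
checked all size-1 subsets: none covers 7 outcomes (max 5/7)
at size 2, {1, 2} reaches all 7 outcomes; every lexicographically earlier size-2 subset fails
Answer: 2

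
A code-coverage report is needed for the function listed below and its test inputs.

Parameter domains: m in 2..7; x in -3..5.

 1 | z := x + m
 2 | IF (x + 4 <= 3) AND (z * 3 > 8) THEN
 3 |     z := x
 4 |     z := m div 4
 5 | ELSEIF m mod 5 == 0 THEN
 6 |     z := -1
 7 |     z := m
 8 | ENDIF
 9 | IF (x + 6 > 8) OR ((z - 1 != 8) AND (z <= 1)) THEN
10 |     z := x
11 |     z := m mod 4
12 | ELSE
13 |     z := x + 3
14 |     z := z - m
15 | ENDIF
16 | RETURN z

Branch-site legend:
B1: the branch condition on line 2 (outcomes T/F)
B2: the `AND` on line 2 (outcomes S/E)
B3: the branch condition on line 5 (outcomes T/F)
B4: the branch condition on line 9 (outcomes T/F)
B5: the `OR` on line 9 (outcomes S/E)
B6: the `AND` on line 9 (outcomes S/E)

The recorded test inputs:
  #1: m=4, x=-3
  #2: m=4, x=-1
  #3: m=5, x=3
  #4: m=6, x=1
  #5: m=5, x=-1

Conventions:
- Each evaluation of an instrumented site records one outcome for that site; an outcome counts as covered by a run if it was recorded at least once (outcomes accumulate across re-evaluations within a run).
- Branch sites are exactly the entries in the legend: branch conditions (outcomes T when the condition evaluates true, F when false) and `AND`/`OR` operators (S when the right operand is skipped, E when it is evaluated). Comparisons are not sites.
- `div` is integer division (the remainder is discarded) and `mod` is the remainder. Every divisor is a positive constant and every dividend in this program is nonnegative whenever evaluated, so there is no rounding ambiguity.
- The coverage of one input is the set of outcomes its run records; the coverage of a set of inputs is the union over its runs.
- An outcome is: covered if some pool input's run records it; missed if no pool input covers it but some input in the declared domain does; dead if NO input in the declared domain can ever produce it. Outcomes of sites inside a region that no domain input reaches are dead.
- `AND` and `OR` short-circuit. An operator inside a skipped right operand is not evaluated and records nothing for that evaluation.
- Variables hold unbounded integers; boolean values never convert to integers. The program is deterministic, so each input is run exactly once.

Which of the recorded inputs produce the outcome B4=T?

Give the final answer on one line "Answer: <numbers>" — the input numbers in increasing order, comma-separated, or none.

input #1 (m=4, x=-3): produces B4=T
input #2 (m=4, x=-1): produces B4=T
input #3 (m=5, x=3): produces B4=T
input #4 (m=6, x=1): does not produce B4=T
input #5 (m=5, x=-1): produces B4=T

Answer: 1, 2, 3, 5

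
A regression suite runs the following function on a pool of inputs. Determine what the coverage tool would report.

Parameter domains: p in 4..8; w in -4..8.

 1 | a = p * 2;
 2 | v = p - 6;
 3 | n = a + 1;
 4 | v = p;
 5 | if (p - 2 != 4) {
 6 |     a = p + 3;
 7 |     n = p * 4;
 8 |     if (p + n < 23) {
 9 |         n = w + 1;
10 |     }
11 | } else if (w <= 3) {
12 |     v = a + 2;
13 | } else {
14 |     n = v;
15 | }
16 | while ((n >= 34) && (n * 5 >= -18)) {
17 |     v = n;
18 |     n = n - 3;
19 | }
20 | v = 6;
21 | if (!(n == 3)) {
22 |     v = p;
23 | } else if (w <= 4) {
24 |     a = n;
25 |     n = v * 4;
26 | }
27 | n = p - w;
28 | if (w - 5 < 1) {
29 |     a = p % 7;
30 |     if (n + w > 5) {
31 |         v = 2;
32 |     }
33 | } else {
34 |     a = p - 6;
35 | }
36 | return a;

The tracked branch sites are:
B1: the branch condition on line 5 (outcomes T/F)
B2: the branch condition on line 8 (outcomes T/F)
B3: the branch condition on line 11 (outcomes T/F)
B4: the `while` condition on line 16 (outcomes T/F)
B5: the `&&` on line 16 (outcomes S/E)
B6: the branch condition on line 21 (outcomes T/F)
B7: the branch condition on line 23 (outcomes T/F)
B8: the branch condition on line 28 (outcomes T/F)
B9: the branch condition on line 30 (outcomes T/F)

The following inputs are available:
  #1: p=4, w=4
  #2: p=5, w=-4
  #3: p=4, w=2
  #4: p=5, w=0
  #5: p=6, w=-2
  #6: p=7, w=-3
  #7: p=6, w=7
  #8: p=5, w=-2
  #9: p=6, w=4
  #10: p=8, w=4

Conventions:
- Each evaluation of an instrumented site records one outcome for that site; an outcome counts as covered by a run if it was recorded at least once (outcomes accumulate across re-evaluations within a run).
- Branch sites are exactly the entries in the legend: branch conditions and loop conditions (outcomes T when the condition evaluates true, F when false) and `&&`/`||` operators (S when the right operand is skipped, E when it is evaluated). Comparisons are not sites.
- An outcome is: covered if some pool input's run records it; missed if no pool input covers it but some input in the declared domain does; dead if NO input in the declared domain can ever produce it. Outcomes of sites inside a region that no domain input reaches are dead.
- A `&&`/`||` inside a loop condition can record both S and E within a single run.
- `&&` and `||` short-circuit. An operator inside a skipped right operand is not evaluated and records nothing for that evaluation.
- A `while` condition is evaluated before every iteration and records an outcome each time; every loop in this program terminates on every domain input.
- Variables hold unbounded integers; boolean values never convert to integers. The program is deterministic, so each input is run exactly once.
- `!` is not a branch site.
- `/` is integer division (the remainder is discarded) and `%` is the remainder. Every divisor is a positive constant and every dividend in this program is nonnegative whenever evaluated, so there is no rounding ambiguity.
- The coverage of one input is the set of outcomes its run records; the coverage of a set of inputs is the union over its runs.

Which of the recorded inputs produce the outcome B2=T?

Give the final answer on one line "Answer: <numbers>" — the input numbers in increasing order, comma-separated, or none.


input #1 (p=4, w=4): produces B2=T
input #2 (p=5, w=-4): does not produce B2=T
input #3 (p=4, w=2): produces B2=T
input #4 (p=5, w=0): does not produce B2=T
input #5 (p=6, w=-2): does not produce B2=T
input #6 (p=7, w=-3): does not produce B2=T
input #7 (p=6, w=7): does not produce B2=T
input #8 (p=5, w=-2): does not produce B2=T
input #9 (p=6, w=4): does not produce B2=T
input #10 (p=8, w=4): does not produce B2=T
Answer: 1, 3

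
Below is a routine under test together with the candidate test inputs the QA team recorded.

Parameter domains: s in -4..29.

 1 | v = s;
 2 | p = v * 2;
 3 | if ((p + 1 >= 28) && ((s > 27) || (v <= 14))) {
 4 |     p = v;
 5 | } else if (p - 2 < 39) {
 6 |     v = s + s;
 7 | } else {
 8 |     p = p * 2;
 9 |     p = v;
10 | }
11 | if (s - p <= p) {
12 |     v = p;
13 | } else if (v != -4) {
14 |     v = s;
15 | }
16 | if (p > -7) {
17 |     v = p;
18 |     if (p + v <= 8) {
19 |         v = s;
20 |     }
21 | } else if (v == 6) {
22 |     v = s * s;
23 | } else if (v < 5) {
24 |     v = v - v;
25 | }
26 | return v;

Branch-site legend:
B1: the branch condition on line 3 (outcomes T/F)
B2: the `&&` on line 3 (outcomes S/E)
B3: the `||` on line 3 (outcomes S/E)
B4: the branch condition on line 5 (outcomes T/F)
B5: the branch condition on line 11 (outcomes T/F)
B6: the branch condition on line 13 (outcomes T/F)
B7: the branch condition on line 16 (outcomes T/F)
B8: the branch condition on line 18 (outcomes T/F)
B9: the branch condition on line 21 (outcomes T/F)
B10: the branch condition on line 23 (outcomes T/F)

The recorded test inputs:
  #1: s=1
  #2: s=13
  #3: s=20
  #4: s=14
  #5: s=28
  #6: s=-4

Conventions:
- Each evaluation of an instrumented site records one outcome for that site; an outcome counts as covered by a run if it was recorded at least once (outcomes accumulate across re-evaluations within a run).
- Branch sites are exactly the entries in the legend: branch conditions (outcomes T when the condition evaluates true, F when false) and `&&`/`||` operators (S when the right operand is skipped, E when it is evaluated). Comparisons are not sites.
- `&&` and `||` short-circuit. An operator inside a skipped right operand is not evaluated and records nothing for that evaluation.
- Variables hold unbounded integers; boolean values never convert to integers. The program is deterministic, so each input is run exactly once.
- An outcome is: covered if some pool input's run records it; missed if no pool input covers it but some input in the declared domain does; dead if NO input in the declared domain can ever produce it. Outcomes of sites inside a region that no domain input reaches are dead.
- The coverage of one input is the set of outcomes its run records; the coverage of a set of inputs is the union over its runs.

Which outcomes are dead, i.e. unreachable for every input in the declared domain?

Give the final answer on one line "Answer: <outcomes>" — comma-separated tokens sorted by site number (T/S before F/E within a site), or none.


running all 34 domain inputs and tallying outcomes:
  B9=T: zero occurrences over every domain input -> dead
  B10=F: zero occurrences over every domain input -> dead
  reachable outcomes have witnesses, e.g. B1=T (e.g. s=14), B1=F (e.g. s=-4), B2=S (e.g. s=-4), B2=E (e.g. s=14)
Answer: B9=T, B10=F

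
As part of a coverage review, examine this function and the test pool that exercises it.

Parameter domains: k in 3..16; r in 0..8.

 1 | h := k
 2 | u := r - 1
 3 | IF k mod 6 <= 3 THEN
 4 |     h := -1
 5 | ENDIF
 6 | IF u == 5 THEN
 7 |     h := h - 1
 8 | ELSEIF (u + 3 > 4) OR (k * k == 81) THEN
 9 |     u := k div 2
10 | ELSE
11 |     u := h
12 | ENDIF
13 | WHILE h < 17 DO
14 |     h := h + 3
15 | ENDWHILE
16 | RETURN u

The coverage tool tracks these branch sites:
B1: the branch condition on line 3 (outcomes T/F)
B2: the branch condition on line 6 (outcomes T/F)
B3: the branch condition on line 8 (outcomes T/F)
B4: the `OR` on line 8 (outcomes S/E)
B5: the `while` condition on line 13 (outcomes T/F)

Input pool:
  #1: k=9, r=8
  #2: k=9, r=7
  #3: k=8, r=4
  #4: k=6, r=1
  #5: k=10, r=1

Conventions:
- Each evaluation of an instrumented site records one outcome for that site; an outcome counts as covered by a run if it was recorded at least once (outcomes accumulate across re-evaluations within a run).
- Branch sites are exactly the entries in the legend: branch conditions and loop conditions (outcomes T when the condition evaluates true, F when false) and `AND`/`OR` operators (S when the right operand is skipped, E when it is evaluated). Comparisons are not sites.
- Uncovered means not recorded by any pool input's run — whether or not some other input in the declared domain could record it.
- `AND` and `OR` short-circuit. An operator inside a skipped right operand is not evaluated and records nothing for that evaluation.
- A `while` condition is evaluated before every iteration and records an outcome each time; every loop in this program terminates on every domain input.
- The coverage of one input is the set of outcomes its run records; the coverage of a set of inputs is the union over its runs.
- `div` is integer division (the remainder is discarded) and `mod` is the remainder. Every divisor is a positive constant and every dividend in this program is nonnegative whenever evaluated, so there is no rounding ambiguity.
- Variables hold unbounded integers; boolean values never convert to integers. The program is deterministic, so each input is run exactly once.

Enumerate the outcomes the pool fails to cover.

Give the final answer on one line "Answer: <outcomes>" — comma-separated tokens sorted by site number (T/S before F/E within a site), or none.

run #1 (k=9, r=8) records B1=T, B2=F, B3=T, B4=S, B5=T, B5=F
run #2 (k=9, r=7) records B1=T, B2=F, B3=T, B4=S, B5=T, B5=F
run #3 (k=8, r=4) records B1=T, B2=F, B3=T, B4=S, B5=T, B5=F
run #4 (k=6, r=1) records B1=T, B2=F, B3=F, B4=E, B5=T, B5=F
run #5 (k=10, r=1) records B1=F, B2=F, B3=F, B4=E, B5=T, B5=F
union over the pool: B1=T, B1=F, B2=F, B3=T, B3=F, B4=S, B4=E, B5=T, B5=F
uncovered (1 of 10): B2=T

Answer: B2=T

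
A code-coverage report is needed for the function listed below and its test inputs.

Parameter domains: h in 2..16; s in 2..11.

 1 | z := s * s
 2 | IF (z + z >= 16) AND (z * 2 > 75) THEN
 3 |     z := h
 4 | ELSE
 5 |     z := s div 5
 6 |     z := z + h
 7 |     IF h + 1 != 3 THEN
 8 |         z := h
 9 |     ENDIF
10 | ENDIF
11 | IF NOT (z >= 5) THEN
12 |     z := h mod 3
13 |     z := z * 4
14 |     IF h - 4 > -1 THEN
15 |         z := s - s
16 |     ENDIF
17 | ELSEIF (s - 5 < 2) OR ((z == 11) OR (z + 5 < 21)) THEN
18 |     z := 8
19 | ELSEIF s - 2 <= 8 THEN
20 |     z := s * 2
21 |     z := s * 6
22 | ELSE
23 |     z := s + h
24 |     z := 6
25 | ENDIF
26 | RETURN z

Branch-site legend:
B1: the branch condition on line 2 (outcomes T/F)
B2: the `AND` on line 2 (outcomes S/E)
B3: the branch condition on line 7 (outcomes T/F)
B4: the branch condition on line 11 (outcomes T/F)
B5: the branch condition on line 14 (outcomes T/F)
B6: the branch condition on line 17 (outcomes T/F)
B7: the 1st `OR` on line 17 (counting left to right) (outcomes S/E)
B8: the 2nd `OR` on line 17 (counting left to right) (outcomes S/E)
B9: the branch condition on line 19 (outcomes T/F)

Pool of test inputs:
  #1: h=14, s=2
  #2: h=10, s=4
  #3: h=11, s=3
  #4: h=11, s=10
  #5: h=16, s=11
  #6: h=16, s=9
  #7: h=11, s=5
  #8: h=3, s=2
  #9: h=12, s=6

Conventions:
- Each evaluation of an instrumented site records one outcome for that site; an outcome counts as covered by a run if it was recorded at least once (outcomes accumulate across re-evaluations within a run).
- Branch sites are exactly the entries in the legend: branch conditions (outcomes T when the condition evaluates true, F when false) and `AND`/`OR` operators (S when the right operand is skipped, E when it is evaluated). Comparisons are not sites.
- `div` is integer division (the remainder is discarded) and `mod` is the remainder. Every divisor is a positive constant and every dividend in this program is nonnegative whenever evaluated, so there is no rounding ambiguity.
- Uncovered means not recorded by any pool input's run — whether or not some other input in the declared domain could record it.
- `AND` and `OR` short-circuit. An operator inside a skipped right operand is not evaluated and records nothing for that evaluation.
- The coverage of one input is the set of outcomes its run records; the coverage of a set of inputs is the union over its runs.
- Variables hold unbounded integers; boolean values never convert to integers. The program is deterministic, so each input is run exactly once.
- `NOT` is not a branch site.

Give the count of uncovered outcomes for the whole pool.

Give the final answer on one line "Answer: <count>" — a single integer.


#1 (h=14, s=2) -> B2->S, B1->F, B3->T, B4->F, B7->S, B6->T; covered: B1=F, B2=S, B3=T, B4=F, B6=T, B7=S
#2 (h=10, s=4) -> B2->E, B1->F, B3->T, B4->F, B7->S, B6->T; covered: B1=F, B2=E, B3=T, B4=F, B6=T, B7=S
#3 (h=11, s=3) -> B2->E, B1->F, B3->T, B4->F, B7->S, B6->T; covered: B1=F, B2=E, B3=T, B4=F, B6=T, B7=S
#4 (h=11, s=10) -> B2->E, B1->T, B4->F, B7->E, B8->S, B6->T; covered: B1=T, B2=E, B4=F, B6=T, B7=E, B8=S
#5 (h=16, s=11) -> B2->E, B1->T, B4->F, B7->E, B8->E, B6->F, B9->F; covered: B1=T, B2=E, B4=F, B6=F, B7=E, B8=E, B9=F
#6 (h=16, s=9) -> B2->E, B1->T, B4->F, B7->E, B8->E, B6->F, B9->T; covered: B1=T, B2=E, B4=F, B6=F, B7=E, B8=E, B9=T
#7 (h=11, s=5) -> B2->E, B1->F, B3->T, B4->F, B7->S, B6->T; covered: B1=F, B2=E, B3=T, B4=F, B6=T, B7=S
#8 (h=3, s=2) -> B2->S, B1->F, B3->T, B4->T, B5->F; covered: B1=F, B2=S, B3=T, B4=T, B5=F
#9 (h=12, s=6) -> B2->E, B1->F, B3->T, B4->F, B7->S, B6->T; covered: B1=F, B2=E, B3=T, B4=F, B6=T, B7=S
union over the pool: B1=T, B1=F, B2=S, B2=E, B3=T, B4=T, B4=F, B5=F, B6=T, B6=F, B7=S, B7=E, B8=S, B8=E, B9=T, B9=F
uncovered (2 of 18): B3=F, B5=T
Answer: 2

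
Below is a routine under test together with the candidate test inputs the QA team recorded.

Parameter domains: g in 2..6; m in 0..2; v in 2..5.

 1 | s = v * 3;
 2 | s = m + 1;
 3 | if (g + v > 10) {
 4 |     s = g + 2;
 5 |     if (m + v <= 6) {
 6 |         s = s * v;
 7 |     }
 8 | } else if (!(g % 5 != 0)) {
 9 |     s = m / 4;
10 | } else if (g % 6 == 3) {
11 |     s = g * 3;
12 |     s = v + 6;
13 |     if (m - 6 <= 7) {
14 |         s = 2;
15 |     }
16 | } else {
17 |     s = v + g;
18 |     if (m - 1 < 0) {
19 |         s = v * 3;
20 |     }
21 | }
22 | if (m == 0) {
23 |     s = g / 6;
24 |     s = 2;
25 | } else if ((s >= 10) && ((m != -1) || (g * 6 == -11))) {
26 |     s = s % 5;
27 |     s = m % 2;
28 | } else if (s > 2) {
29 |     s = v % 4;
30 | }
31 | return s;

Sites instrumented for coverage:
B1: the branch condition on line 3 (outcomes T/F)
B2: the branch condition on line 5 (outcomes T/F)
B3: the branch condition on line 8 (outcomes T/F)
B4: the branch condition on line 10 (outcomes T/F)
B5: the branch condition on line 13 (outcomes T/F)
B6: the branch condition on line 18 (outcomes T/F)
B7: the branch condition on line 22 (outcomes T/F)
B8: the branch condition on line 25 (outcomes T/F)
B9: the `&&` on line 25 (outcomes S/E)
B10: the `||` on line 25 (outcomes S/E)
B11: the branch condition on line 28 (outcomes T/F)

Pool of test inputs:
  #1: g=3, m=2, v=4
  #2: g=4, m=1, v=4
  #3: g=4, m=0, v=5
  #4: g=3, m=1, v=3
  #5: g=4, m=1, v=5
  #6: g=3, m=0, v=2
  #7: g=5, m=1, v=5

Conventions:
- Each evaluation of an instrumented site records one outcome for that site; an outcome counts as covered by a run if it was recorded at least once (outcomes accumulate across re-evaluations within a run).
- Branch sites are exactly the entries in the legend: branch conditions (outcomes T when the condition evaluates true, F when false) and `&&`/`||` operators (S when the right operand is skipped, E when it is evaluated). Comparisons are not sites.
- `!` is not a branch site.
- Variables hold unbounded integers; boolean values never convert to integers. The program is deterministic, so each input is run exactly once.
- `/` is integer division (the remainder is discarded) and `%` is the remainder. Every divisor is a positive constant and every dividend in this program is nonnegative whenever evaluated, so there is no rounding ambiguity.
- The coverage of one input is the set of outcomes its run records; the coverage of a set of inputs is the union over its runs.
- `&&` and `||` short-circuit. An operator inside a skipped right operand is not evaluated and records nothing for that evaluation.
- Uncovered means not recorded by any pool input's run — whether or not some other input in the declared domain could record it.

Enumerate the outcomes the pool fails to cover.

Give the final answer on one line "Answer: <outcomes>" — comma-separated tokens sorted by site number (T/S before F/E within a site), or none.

test 1 (g=3, m=2, v=4) hits B1=F, B3=F, B4=T, B5=T, B7=F, B8=F, B9=S, B11=F
test 2 (g=4, m=1, v=4) hits B1=F, B3=F, B4=F, B6=F, B7=F, B8=F, B9=S, B11=T
test 3 (g=4, m=0, v=5) hits B1=F, B3=F, B4=F, B6=T, B7=T
test 4 (g=3, m=1, v=3) hits B1=F, B3=F, B4=T, B5=T, B7=F, B8=F, B9=S, B11=F
test 5 (g=4, m=1, v=5) hits B1=F, B3=F, B4=F, B6=F, B7=F, B8=F, B9=S, B11=T
test 6 (g=3, m=0, v=2) hits B1=F, B3=F, B4=T, B5=T, B7=T
test 7 (g=5, m=1, v=5) hits B1=F, B3=T, B7=F, B8=F, B9=S, B11=F
union over the pool: B1=F, B3=T, B3=F, B4=T, B4=F, B5=T, B6=T, B6=F, B7=T, B7=F, B8=F, B9=S, B11=T, B11=F
uncovered (8 of 22): B1=T, B2=T, B2=F, B5=F, B8=T, B9=E, B10=S, B10=E

Answer: B1=T, B2=T, B2=F, B5=F, B8=T, B9=E, B10=S, B10=E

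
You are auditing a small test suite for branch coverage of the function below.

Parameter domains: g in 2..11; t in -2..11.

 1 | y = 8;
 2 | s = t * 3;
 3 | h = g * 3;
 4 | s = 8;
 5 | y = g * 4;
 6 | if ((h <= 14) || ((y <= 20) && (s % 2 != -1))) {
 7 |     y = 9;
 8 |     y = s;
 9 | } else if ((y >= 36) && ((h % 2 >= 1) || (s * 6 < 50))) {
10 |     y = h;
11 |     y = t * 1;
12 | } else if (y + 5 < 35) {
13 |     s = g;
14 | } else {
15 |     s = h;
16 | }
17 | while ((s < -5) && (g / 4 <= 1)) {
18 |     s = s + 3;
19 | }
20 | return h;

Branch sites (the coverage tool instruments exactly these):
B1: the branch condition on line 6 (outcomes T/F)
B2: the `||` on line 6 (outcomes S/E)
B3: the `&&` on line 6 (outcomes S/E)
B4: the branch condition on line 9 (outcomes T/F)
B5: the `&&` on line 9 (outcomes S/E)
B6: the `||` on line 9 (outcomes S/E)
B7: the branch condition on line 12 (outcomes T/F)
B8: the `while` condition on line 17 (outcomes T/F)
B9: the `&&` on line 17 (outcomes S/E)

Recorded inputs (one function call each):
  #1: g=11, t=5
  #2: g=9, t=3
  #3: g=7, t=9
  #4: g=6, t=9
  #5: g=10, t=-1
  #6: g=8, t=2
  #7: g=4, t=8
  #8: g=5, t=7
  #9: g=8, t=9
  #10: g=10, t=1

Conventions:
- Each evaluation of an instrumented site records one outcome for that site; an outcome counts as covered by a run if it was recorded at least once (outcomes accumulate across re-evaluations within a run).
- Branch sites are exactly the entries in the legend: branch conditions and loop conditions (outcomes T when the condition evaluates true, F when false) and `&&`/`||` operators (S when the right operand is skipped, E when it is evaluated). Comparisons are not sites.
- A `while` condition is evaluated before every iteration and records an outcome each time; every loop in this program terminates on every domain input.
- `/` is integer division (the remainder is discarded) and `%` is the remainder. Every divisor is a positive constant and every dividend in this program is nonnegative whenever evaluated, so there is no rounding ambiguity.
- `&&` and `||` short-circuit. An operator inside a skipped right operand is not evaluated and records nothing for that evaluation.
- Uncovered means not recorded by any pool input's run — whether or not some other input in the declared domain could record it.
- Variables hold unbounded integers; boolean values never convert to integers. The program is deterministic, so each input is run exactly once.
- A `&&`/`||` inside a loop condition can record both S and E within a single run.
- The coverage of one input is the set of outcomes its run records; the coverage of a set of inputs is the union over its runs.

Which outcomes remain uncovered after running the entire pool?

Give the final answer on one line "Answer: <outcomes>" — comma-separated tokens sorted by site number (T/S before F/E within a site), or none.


input #1 (g=11, t=5): events B2->E, B3->S, B1->F, B5->E, B6->S, B4->T, B9->S, B8->F; covers B1=F, B2=E, B3=S, B4=T, B5=E, B6=S, B8=F, B9=S
input #2 (g=9, t=3): events B2->E, B3->S, B1->F, B5->E, B6->S, B4->T, B9->S, B8->F; covers B1=F, B2=E, B3=S, B4=T, B5=E, B6=S, B8=F, B9=S
input #3 (g=7, t=9): events B2->E, B3->S, B1->F, B5->S, B4->F, B7->T, B9->S, B8->F; covers B1=F, B2=E, B3=S, B4=F, B5=S, B7=T, B8=F, B9=S
input #4 (g=6, t=9): events B2->E, B3->S, B1->F, B5->S, B4->F, B7->T, B9->S, B8->F; covers B1=F, B2=E, B3=S, B4=F, B5=S, B7=T, B8=F, B9=S
input #5 (g=10, t=-1): events B2->E, B3->S, B1->F, B5->E, B6->E, B4->T, B9->S, B8->F; covers B1=F, B2=E, B3=S, B4=T, B5=E, B6=E, B8=F, B9=S
input #6 (g=8, t=2): events B2->E, B3->S, B1->F, B5->S, B4->F, B7->F, B9->S, B8->F; covers B1=F, B2=E, B3=S, B4=F, B5=S, B7=F, B8=F, B9=S
input #7 (g=4, t=8): events B2->S, B1->T, B9->S, B8->F; covers B1=T, B2=S, B8=F, B9=S
input #8 (g=5, t=7): events B2->E, B3->E, B1->T, B9->S, B8->F; covers B1=T, B2=E, B3=E, B8=F, B9=S
input #9 (g=8, t=9): events B2->E, B3->S, B1->F, B5->S, B4->F, B7->F, B9->S, B8->F; covers B1=F, B2=E, B3=S, B4=F, B5=S, B7=F, B8=F, B9=S
input #10 (g=10, t=1): events B2->E, B3->S, B1->F, B5->E, B6->E, B4->T, B9->S, B8->F; covers B1=F, B2=E, B3=S, B4=T, B5=E, B6=E, B8=F, B9=S
union over the pool: B1=T, B1=F, B2=S, B2=E, B3=S, B3=E, B4=T, B4=F, B5=S, B5=E, B6=S, B6=E, B7=T, B7=F, B8=F, B9=S
uncovered (2 of 18): B8=T, B9=E
Answer: B8=T, B9=E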